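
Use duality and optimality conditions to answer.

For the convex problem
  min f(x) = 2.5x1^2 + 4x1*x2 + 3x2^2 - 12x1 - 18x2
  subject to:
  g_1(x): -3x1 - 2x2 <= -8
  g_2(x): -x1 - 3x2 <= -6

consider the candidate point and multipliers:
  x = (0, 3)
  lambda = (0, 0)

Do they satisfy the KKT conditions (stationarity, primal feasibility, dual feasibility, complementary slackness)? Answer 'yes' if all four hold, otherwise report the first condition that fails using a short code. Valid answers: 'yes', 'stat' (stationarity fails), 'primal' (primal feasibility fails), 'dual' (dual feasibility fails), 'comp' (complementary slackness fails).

Gradient of f: grad f(x) = Q x + c = (0, 0)
Constraint values g_i(x) = a_i^T x - b_i:
  g_1((0, 3)) = 2
  g_2((0, 3)) = -3
Stationarity residual: grad f(x) + sum_i lambda_i a_i = (0, 0)
  -> stationarity OK
Primal feasibility (all g_i <= 0): FAILS
Dual feasibility (all lambda_i >= 0): OK
Complementary slackness (lambda_i * g_i(x) = 0 for all i): OK

Verdict: the first failing condition is primal_feasibility -> primal.

primal


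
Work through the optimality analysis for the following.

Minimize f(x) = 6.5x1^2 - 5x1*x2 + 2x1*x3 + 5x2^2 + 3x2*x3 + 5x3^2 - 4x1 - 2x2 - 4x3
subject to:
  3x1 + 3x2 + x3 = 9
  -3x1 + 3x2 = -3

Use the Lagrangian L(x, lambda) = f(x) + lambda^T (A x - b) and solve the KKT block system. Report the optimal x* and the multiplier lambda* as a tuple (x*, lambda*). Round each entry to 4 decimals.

Form the Lagrangian:
  L(x, lambda) = (1/2) x^T Q x + c^T x + lambda^T (A x - b)
Stationarity (grad_x L = 0): Q x + c + A^T lambda = 0.
Primal feasibility: A x = b.

This gives the KKT block system:
  [ Q   A^T ] [ x     ]   [-c ]
  [ A    0  ] [ lambda ] = [ b ]

Solving the linear system:
  x*      = (2.0096, 1.0096, -0.0575)
  lambda* = (-2.4728, 3.181)
  f(x*)   = 10.9856

x* = (2.0096, 1.0096, -0.0575), lambda* = (-2.4728, 3.181)


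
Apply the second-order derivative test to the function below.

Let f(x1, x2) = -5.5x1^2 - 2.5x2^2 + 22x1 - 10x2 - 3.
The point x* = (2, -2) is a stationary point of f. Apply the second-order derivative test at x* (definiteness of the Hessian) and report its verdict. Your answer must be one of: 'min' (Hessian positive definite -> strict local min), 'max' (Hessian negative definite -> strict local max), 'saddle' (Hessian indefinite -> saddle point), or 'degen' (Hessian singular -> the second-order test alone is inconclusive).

Compute the Hessian H = grad^2 f:
  H = [[-11, 0], [0, -5]]
Verify stationarity: grad f(x*) = H x* + g = (0, 0).
Eigenvalues of H: -11, -5.
Both eigenvalues < 0, so H is negative definite -> x* is a strict local max.

max


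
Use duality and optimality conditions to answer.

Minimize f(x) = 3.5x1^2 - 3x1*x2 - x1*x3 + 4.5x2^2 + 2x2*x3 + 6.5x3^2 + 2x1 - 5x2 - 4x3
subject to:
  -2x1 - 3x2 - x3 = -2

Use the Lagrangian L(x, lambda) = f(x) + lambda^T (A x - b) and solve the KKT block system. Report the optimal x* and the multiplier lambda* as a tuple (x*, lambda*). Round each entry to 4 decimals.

Form the Lagrangian:
  L(x, lambda) = (1/2) x^T Q x + c^T x + lambda^T (A x - b)
Stationarity (grad_x L = 0): Q x + c + A^T lambda = 0.
Primal feasibility: A x = b.

This gives the KKT block system:
  [ Q   A^T ] [ x     ]   [-c ]
  [ A    0  ] [ lambda ] = [ b ]

Solving the linear system:
  x*      = (0.034, 0.5657, 0.2351)
  lambda* = (0.153)
  f(x*)   = -1.6972

x* = (0.034, 0.5657, 0.2351), lambda* = (0.153)


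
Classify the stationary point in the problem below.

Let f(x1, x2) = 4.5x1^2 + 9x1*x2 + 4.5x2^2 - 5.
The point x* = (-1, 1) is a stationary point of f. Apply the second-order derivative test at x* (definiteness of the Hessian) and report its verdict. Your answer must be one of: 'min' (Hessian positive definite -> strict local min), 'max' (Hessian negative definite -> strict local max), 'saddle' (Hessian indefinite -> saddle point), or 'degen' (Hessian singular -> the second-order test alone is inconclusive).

Compute the Hessian H = grad^2 f:
  H = [[9, 9], [9, 9]]
Verify stationarity: grad f(x*) = H x* + g = (0, 0).
Eigenvalues of H: 0, 18.
H has a zero eigenvalue (singular; positive semidefinite but not definite), so H is neither positive definite, negative definite, nor indefinite. The second-order test alone is inconclusive -> degen.
(Indeed, f is constant along the null direction of H through x*, so x* is not a strict local extremum.)

degen


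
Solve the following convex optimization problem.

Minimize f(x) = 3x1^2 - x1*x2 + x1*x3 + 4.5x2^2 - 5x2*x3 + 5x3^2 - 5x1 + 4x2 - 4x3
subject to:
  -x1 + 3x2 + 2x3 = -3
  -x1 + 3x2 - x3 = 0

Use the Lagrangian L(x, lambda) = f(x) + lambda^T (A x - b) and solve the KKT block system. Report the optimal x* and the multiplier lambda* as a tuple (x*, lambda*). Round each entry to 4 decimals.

Form the Lagrangian:
  L(x, lambda) = (1/2) x^T Q x + c^T x + lambda^T (A x - b)
Stationarity (grad_x L = 0): Q x + c + A^T lambda = 0.
Primal feasibility: A x = b.

This gives the KKT block system:
  [ Q   A^T ] [ x     ]   [-c ]
  [ A    0  ] [ lambda ] = [ b ]

Solving the linear system:
  x*      = (0.5789, -0.1404, -1)
  lambda* = (3.4444, -5.8304)
  f(x*)   = 5.4386

x* = (0.5789, -0.1404, -1), lambda* = (3.4444, -5.8304)


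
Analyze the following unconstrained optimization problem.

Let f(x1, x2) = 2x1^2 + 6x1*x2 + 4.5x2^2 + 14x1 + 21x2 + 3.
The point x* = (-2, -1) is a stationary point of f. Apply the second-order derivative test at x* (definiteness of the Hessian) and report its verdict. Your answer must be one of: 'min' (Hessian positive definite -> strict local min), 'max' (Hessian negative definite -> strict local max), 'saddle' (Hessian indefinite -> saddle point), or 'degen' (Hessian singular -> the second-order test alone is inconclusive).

Compute the Hessian H = grad^2 f:
  H = [[4, 6], [6, 9]]
Verify stationarity: grad f(x*) = H x* + g = (0, 0).
Eigenvalues of H: 0, 13.
H has a zero eigenvalue (singular; positive semidefinite but not definite), so H is neither positive definite, negative definite, nor indefinite. The second-order test alone is inconclusive -> degen.
(Indeed, f is constant along the null direction of H through x*, so x* is not a strict local extremum.)

degen


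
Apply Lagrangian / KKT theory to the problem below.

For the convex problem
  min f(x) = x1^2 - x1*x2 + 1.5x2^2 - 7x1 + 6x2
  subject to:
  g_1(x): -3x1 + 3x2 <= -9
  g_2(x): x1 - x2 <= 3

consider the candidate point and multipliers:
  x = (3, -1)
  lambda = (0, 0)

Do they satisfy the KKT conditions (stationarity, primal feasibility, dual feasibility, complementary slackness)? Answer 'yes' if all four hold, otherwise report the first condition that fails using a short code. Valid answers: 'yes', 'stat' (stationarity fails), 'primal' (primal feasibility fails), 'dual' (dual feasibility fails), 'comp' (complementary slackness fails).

Gradient of f: grad f(x) = Q x + c = (0, 0)
Constraint values g_i(x) = a_i^T x - b_i:
  g_1((3, -1)) = -3
  g_2((3, -1)) = 1
Stationarity residual: grad f(x) + sum_i lambda_i a_i = (0, 0)
  -> stationarity OK
Primal feasibility (all g_i <= 0): FAILS
Dual feasibility (all lambda_i >= 0): OK
Complementary slackness (lambda_i * g_i(x) = 0 for all i): OK

Verdict: the first failing condition is primal_feasibility -> primal.

primal


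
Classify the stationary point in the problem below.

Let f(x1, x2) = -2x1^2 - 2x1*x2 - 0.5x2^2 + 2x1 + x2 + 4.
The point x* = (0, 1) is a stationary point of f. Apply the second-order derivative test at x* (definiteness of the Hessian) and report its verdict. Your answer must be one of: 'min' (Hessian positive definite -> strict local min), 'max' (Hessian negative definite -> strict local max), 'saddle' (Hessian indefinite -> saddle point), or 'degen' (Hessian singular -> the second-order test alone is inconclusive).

Compute the Hessian H = grad^2 f:
  H = [[-4, -2], [-2, -1]]
Verify stationarity: grad f(x*) = H x* + g = (0, 0).
Eigenvalues of H: -5, 0.
H has a zero eigenvalue (singular; negative semidefinite but not definite), so H is neither positive definite, negative definite, nor indefinite. The second-order test alone is inconclusive -> degen.
(Indeed, f is constant along the null direction of H through x*, so x* is not a strict local extremum.)

degen


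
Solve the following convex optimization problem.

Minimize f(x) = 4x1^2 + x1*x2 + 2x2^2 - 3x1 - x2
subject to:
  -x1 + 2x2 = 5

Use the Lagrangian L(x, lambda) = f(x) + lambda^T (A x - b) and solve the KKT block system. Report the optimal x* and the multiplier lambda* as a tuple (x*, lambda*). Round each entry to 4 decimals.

Form the Lagrangian:
  L(x, lambda) = (1/2) x^T Q x + c^T x + lambda^T (A x - b)
Stationarity (grad_x L = 0): Q x + c + A^T lambda = 0.
Primal feasibility: A x = b.

This gives the KKT block system:
  [ Q   A^T ] [ x     ]   [-c ]
  [ A    0  ] [ lambda ] = [ b ]

Solving the linear system:
  x*      = (-0.4, 2.3)
  lambda* = (-3.9)
  f(x*)   = 9.2

x* = (-0.4, 2.3), lambda* = (-3.9)


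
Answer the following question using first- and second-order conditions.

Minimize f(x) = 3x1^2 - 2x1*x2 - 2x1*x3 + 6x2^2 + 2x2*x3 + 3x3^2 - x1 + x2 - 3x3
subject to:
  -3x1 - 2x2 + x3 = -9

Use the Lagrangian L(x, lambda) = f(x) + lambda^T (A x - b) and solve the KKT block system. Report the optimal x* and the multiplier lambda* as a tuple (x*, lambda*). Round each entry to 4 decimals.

Form the Lagrangian:
  L(x, lambda) = (1/2) x^T Q x + c^T x + lambda^T (A x - b)
Stationarity (grad_x L = 0): Q x + c + A^T lambda = 0.
Primal feasibility: A x = b.

This gives the KKT block system:
  [ Q   A^T ] [ x     ]   [-c ]
  [ A    0  ] [ lambda ] = [ b ]

Solving the linear system:
  x*      = (2.5245, 0.9118, 0.3971)
  lambda* = (3.8431)
  f(x*)   = 15.8922

x* = (2.5245, 0.9118, 0.3971), lambda* = (3.8431)


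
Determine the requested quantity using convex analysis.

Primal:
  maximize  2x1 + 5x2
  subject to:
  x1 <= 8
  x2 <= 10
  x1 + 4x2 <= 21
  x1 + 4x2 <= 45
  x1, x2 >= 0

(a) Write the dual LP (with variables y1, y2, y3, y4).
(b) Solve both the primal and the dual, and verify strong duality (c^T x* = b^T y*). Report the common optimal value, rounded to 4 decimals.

The standard primal-dual pair for 'max c^T x s.t. A x <= b, x >= 0' is:
  Dual:  min b^T y  s.t.  A^T y >= c,  y >= 0.

So the dual LP is:
  minimize  8y1 + 10y2 + 21y3 + 45y4
  subject to:
    y1 + y3 + y4 >= 2
    y2 + 4y3 + 4y4 >= 5
    y1, y2, y3, y4 >= 0

Solving the primal: x* = (8, 3.25).
  primal value c^T x* = 32.25.
Solving the dual: y* = (0.75, 0, 1.25, 0).
  dual value b^T y* = 32.25.
Strong duality: c^T x* = b^T y*. Confirmed.

32.25


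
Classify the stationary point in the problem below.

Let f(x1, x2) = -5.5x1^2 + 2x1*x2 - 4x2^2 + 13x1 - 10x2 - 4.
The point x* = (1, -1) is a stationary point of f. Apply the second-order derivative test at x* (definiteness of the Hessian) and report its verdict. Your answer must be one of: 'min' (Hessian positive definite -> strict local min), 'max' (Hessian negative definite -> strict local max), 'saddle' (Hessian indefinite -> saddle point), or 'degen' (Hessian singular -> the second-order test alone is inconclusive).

Compute the Hessian H = grad^2 f:
  H = [[-11, 2], [2, -8]]
Verify stationarity: grad f(x*) = H x* + g = (0, 0).
Eigenvalues of H: -12, -7.
Both eigenvalues < 0, so H is negative definite -> x* is a strict local max.

max


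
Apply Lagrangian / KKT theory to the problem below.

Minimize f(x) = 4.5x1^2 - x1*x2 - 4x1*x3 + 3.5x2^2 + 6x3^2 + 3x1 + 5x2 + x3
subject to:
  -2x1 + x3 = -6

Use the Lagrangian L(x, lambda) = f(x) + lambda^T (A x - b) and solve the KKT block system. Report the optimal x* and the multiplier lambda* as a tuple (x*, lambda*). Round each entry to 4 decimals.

Form the Lagrangian:
  L(x, lambda) = (1/2) x^T Q x + c^T x + lambda^T (A x - b)
Stationarity (grad_x L = 0): Q x + c + A^T lambda = 0.
Primal feasibility: A x = b.

This gives the KKT block system:
  [ Q   A^T ] [ x     ]   [-c ]
  [ A    0  ] [ lambda ] = [ b ]

Solving the linear system:
  x*      = (2.7972, -0.3147, -0.4056)
  lambda* = (15.0559)
  f(x*)   = 48.3741

x* = (2.7972, -0.3147, -0.4056), lambda* = (15.0559)


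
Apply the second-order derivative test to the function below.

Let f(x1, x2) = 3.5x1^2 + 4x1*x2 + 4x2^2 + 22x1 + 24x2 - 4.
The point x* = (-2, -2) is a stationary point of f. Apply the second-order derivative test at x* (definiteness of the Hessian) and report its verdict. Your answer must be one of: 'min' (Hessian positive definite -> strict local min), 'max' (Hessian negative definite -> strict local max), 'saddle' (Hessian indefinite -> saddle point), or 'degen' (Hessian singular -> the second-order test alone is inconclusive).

Compute the Hessian H = grad^2 f:
  H = [[7, 4], [4, 8]]
Verify stationarity: grad f(x*) = H x* + g = (0, 0).
Eigenvalues of H: 3.4689, 11.5311.
Both eigenvalues > 0, so H is positive definite -> x* is a strict local min.

min


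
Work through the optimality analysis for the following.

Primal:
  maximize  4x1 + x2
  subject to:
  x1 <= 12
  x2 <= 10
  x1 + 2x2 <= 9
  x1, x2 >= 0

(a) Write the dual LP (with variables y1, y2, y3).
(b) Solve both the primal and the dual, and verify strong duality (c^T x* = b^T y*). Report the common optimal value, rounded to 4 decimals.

The standard primal-dual pair for 'max c^T x s.t. A x <= b, x >= 0' is:
  Dual:  min b^T y  s.t.  A^T y >= c,  y >= 0.

So the dual LP is:
  minimize  12y1 + 10y2 + 9y3
  subject to:
    y1 + y3 >= 4
    y2 + 2y3 >= 1
    y1, y2, y3 >= 0

Solving the primal: x* = (9, 0).
  primal value c^T x* = 36.
Solving the dual: y* = (0, 0, 4).
  dual value b^T y* = 36.
Strong duality: c^T x* = b^T y*. Confirmed.

36


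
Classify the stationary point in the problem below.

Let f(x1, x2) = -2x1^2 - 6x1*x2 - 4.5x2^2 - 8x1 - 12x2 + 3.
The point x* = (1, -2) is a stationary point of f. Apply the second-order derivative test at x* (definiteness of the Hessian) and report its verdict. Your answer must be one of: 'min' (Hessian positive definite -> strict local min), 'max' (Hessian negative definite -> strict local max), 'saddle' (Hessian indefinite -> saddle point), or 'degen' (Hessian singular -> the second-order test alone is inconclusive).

Compute the Hessian H = grad^2 f:
  H = [[-4, -6], [-6, -9]]
Verify stationarity: grad f(x*) = H x* + g = (0, 0).
Eigenvalues of H: -13, 0.
H has a zero eigenvalue (singular; negative semidefinite but not definite), so H is neither positive definite, negative definite, nor indefinite. The second-order test alone is inconclusive -> degen.
(Indeed, f is constant along the null direction of H through x*, so x* is not a strict local extremum.)

degen


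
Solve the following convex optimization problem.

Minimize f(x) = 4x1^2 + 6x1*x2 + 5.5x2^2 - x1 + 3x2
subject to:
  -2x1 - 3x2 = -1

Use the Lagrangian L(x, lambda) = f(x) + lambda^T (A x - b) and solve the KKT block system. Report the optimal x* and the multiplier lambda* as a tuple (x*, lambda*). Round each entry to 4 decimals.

Form the Lagrangian:
  L(x, lambda) = (1/2) x^T Q x + c^T x + lambda^T (A x - b)
Stationarity (grad_x L = 0): Q x + c + A^T lambda = 0.
Primal feasibility: A x = b.

This gives the KKT block system:
  [ Q   A^T ] [ x     ]   [-c ]
  [ A    0  ] [ lambda ] = [ b ]

Solving the linear system:
  x*      = (0.7045, -0.1364)
  lambda* = (1.9091)
  f(x*)   = 0.3977

x* = (0.7045, -0.1364), lambda* = (1.9091)


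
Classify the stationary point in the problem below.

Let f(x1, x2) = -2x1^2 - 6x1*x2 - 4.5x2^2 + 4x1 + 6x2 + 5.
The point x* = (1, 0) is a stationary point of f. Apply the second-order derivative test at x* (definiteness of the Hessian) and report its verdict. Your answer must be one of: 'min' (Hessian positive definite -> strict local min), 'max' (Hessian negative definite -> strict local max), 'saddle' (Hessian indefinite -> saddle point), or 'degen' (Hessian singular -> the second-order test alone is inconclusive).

Compute the Hessian H = grad^2 f:
  H = [[-4, -6], [-6, -9]]
Verify stationarity: grad f(x*) = H x* + g = (0, 0).
Eigenvalues of H: -13, 0.
H has a zero eigenvalue (singular; negative semidefinite but not definite), so H is neither positive definite, negative definite, nor indefinite. The second-order test alone is inconclusive -> degen.
(Indeed, f is constant along the null direction of H through x*, so x* is not a strict local extremum.)

degen


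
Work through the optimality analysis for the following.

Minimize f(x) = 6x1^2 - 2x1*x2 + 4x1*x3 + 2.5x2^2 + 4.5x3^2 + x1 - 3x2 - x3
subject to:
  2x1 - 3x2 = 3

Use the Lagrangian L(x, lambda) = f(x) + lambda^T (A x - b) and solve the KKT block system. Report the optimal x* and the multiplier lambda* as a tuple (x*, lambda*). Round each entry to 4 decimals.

Form the Lagrangian:
  L(x, lambda) = (1/2) x^T Q x + c^T x + lambda^T (A x - b)
Stationarity (grad_x L = 0): Q x + c + A^T lambda = 0.
Primal feasibility: A x = b.

This gives the KKT block system:
  [ Q   A^T ] [ x     ]   [-c ]
  [ A    0  ] [ lambda ] = [ b ]

Solving the linear system:
  x*      = (0.1932, -0.8712, 0.0253)
  lambda* = (-2.5808)
  f(x*)   = 5.262

x* = (0.1932, -0.8712, 0.0253), lambda* = (-2.5808)


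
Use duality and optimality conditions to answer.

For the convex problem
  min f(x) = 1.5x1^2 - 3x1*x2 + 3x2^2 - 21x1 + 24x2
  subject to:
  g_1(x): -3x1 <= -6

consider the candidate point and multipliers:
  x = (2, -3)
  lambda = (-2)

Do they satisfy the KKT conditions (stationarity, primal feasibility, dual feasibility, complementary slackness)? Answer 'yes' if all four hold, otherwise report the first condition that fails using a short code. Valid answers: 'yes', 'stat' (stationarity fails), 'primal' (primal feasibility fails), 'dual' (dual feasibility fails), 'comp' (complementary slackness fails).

Gradient of f: grad f(x) = Q x + c = (-6, 0)
Constraint values g_i(x) = a_i^T x - b_i:
  g_1((2, -3)) = 0
Stationarity residual: grad f(x) + sum_i lambda_i a_i = (0, 0)
  -> stationarity OK
Primal feasibility (all g_i <= 0): OK
Dual feasibility (all lambda_i >= 0): FAILS
Complementary slackness (lambda_i * g_i(x) = 0 for all i): OK

Verdict: the first failing condition is dual_feasibility -> dual.

dual


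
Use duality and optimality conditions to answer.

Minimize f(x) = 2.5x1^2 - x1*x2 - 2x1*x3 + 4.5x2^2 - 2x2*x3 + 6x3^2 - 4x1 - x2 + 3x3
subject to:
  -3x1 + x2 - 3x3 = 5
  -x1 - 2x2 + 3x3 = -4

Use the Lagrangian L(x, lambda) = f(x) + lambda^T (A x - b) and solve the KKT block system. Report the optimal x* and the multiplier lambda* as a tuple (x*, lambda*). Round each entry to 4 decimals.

Form the Lagrangian:
  L(x, lambda) = (1/2) x^T Q x + c^T x + lambda^T (A x - b)
Stationarity (grad_x L = 0): Q x + c + A^T lambda = 0.
Primal feasibility: A x = b.

This gives the KKT block system:
  [ Q   A^T ] [ x     ]   [-c ]
  [ A    0  ] [ lambda ] = [ b ]

Solving the linear system:
  x*      = (-0.3568, 0.4271, -1.1675)
  lambda* = (-1.8982, 1.8188)
  f(x*)   = 7.1318

x* = (-0.3568, 0.4271, -1.1675), lambda* = (-1.8982, 1.8188)


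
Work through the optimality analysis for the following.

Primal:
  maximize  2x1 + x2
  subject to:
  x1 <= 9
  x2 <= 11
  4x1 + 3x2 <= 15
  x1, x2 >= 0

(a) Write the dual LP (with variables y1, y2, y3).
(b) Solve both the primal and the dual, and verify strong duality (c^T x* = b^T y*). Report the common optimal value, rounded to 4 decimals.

The standard primal-dual pair for 'max c^T x s.t. A x <= b, x >= 0' is:
  Dual:  min b^T y  s.t.  A^T y >= c,  y >= 0.

So the dual LP is:
  minimize  9y1 + 11y2 + 15y3
  subject to:
    y1 + 4y3 >= 2
    y2 + 3y3 >= 1
    y1, y2, y3 >= 0

Solving the primal: x* = (3.75, 0).
  primal value c^T x* = 7.5.
Solving the dual: y* = (0, 0, 0.5).
  dual value b^T y* = 7.5.
Strong duality: c^T x* = b^T y*. Confirmed.

7.5


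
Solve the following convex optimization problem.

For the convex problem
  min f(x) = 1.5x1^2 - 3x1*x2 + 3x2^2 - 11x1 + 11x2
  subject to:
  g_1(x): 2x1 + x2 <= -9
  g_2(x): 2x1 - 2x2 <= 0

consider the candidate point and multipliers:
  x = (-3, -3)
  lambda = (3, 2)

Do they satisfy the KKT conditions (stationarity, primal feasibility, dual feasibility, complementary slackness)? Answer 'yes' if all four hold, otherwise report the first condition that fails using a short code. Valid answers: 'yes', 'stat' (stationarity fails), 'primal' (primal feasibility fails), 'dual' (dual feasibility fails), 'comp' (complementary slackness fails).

Gradient of f: grad f(x) = Q x + c = (-11, 2)
Constraint values g_i(x) = a_i^T x - b_i:
  g_1((-3, -3)) = 0
  g_2((-3, -3)) = 0
Stationarity residual: grad f(x) + sum_i lambda_i a_i = (-1, 1)
  -> stationarity FAILS
Primal feasibility (all g_i <= 0): OK
Dual feasibility (all lambda_i >= 0): OK
Complementary slackness (lambda_i * g_i(x) = 0 for all i): OK

Verdict: the first failing condition is stationarity -> stat.

stat


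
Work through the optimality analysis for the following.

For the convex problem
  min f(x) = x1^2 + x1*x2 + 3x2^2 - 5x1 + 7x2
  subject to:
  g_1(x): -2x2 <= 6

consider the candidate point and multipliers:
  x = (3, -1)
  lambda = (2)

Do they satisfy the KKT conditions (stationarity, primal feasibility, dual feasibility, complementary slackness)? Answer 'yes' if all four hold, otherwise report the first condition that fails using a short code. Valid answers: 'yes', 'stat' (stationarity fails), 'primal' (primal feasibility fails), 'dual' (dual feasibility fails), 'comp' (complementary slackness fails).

Gradient of f: grad f(x) = Q x + c = (0, 4)
Constraint values g_i(x) = a_i^T x - b_i:
  g_1((3, -1)) = -4
Stationarity residual: grad f(x) + sum_i lambda_i a_i = (0, 0)
  -> stationarity OK
Primal feasibility (all g_i <= 0): OK
Dual feasibility (all lambda_i >= 0): OK
Complementary slackness (lambda_i * g_i(x) = 0 for all i): FAILS

Verdict: the first failing condition is complementary_slackness -> comp.

comp


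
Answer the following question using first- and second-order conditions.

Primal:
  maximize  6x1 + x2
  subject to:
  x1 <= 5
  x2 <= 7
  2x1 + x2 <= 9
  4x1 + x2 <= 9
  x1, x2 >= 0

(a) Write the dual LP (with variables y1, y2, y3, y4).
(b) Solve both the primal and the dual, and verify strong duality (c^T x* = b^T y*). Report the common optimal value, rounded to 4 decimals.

The standard primal-dual pair for 'max c^T x s.t. A x <= b, x >= 0' is:
  Dual:  min b^T y  s.t.  A^T y >= c,  y >= 0.

So the dual LP is:
  minimize  5y1 + 7y2 + 9y3 + 9y4
  subject to:
    y1 + 2y3 + 4y4 >= 6
    y2 + y3 + y4 >= 1
    y1, y2, y3, y4 >= 0

Solving the primal: x* = (2.25, 0).
  primal value c^T x* = 13.5.
Solving the dual: y* = (0, 0, 0, 1.5).
  dual value b^T y* = 13.5.
Strong duality: c^T x* = b^T y*. Confirmed.

13.5


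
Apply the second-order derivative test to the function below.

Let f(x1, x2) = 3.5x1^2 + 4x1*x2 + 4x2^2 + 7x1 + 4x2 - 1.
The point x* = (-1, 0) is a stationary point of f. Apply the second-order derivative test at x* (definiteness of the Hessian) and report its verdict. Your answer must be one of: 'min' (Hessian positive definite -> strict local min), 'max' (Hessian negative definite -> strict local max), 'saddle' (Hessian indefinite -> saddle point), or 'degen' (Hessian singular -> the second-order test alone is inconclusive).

Compute the Hessian H = grad^2 f:
  H = [[7, 4], [4, 8]]
Verify stationarity: grad f(x*) = H x* + g = (0, 0).
Eigenvalues of H: 3.4689, 11.5311.
Both eigenvalues > 0, so H is positive definite -> x* is a strict local min.

min


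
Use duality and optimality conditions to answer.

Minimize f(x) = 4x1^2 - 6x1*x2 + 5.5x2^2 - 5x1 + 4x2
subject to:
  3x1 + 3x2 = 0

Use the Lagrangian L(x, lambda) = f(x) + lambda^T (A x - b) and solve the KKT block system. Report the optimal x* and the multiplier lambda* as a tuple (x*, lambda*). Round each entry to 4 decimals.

Form the Lagrangian:
  L(x, lambda) = (1/2) x^T Q x + c^T x + lambda^T (A x - b)
Stationarity (grad_x L = 0): Q x + c + A^T lambda = 0.
Primal feasibility: A x = b.

This gives the KKT block system:
  [ Q   A^T ] [ x     ]   [-c ]
  [ A    0  ] [ lambda ] = [ b ]

Solving the linear system:
  x*      = (0.2903, -0.2903)
  lambda* = (0.3118)
  f(x*)   = -1.3065

x* = (0.2903, -0.2903), lambda* = (0.3118)


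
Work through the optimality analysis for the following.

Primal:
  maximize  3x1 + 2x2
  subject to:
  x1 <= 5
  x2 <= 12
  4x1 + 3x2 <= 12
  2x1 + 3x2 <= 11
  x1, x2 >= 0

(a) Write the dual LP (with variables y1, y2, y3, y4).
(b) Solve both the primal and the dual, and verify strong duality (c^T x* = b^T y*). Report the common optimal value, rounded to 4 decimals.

The standard primal-dual pair for 'max c^T x s.t. A x <= b, x >= 0' is:
  Dual:  min b^T y  s.t.  A^T y >= c,  y >= 0.

So the dual LP is:
  minimize  5y1 + 12y2 + 12y3 + 11y4
  subject to:
    y1 + 4y3 + 2y4 >= 3
    y2 + 3y3 + 3y4 >= 2
    y1, y2, y3, y4 >= 0

Solving the primal: x* = (3, 0).
  primal value c^T x* = 9.
Solving the dual: y* = (0, 0, 0.75, 0).
  dual value b^T y* = 9.
Strong duality: c^T x* = b^T y*. Confirmed.

9


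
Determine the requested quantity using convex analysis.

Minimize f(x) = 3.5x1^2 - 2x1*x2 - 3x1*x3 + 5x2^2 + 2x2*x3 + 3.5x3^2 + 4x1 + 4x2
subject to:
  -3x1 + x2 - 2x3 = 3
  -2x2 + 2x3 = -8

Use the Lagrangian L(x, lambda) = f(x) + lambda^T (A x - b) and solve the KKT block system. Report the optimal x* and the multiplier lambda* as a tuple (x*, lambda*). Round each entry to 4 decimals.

Form the Lagrangian:
  L(x, lambda) = (1/2) x^T Q x + c^T x + lambda^T (A x - b)
Stationarity (grad_x L = 0): Q x + c + A^T lambda = 0.
Primal feasibility: A x = b.

This gives the KKT block system:
  [ Q   A^T ] [ x     ]   [-c ]
  [ A    0  ] [ lambda ] = [ b ]

Solving the linear system:
  x*      = (1.0088, 1.9735, -2.0265)
  lambda* = (4.3982, 11.031)
  f(x*)   = 43.4912

x* = (1.0088, 1.9735, -2.0265), lambda* = (4.3982, 11.031)


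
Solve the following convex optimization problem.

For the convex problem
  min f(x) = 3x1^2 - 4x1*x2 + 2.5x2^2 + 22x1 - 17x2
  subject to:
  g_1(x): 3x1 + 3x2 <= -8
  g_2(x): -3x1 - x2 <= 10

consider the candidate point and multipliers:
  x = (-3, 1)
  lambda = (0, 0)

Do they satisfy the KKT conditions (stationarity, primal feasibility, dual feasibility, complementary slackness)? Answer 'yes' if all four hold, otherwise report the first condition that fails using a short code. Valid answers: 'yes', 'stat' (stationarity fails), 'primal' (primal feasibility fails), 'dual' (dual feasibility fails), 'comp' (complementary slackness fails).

Gradient of f: grad f(x) = Q x + c = (0, 0)
Constraint values g_i(x) = a_i^T x - b_i:
  g_1((-3, 1)) = 2
  g_2((-3, 1)) = -2
Stationarity residual: grad f(x) + sum_i lambda_i a_i = (0, 0)
  -> stationarity OK
Primal feasibility (all g_i <= 0): FAILS
Dual feasibility (all lambda_i >= 0): OK
Complementary slackness (lambda_i * g_i(x) = 0 for all i): OK

Verdict: the first failing condition is primal_feasibility -> primal.

primal


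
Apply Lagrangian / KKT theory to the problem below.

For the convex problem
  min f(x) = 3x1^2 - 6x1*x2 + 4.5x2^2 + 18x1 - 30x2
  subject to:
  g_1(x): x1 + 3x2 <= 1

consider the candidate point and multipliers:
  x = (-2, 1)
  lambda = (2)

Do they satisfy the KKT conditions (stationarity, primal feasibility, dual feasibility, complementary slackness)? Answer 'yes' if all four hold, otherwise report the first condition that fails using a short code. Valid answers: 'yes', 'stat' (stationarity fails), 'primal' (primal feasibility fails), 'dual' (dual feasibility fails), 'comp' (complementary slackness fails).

Gradient of f: grad f(x) = Q x + c = (0, -9)
Constraint values g_i(x) = a_i^T x - b_i:
  g_1((-2, 1)) = 0
Stationarity residual: grad f(x) + sum_i lambda_i a_i = (2, -3)
  -> stationarity FAILS
Primal feasibility (all g_i <= 0): OK
Dual feasibility (all lambda_i >= 0): OK
Complementary slackness (lambda_i * g_i(x) = 0 for all i): OK

Verdict: the first failing condition is stationarity -> stat.

stat


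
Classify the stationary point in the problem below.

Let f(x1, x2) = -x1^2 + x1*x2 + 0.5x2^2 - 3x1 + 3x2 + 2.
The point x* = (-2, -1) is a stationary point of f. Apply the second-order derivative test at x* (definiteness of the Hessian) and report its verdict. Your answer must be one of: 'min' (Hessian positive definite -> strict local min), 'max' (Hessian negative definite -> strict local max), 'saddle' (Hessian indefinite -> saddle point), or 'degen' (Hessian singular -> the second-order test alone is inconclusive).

Compute the Hessian H = grad^2 f:
  H = [[-2, 1], [1, 1]]
Verify stationarity: grad f(x*) = H x* + g = (0, 0).
Eigenvalues of H: -2.3028, 1.3028.
Eigenvalues have mixed signs, so H is indefinite -> x* is a saddle point.

saddle


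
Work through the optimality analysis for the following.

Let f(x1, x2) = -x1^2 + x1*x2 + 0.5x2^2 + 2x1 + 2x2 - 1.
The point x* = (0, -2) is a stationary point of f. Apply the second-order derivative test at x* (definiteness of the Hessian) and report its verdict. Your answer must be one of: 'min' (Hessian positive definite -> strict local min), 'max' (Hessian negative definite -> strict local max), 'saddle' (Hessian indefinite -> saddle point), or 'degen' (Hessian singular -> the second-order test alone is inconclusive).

Compute the Hessian H = grad^2 f:
  H = [[-2, 1], [1, 1]]
Verify stationarity: grad f(x*) = H x* + g = (0, 0).
Eigenvalues of H: -2.3028, 1.3028.
Eigenvalues have mixed signs, so H is indefinite -> x* is a saddle point.

saddle


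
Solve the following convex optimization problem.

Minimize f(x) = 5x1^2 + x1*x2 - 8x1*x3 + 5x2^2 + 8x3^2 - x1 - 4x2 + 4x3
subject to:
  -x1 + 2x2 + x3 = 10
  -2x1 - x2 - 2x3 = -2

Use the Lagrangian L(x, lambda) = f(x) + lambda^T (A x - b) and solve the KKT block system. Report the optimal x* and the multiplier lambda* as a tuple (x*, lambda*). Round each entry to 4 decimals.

Form the Lagrangian:
  L(x, lambda) = (1/2) x^T Q x + c^T x + lambda^T (A x - b)
Stationarity (grad_x L = 0): Q x + c + A^T lambda = 0.
Primal feasibility: A x = b.

This gives the KKT block system:
  [ Q   A^T ] [ x     ]   [-c ]
  [ A    0  ] [ lambda ] = [ b ]

Solving the linear system:
  x*      = (-1.4015, 4.1313, 0.3359)
  lambda* = (-17.0788, 1.7538)
  f(x*)   = 80.2577

x* = (-1.4015, 4.1313, 0.3359), lambda* = (-17.0788, 1.7538)


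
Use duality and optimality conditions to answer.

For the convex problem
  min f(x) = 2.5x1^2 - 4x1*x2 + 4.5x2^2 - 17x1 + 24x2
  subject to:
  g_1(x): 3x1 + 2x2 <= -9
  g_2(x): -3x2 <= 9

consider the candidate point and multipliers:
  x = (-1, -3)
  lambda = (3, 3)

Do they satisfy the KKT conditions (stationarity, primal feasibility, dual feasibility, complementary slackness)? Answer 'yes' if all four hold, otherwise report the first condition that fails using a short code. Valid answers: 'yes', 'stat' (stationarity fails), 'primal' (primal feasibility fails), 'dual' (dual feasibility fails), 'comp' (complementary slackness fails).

Gradient of f: grad f(x) = Q x + c = (-10, 1)
Constraint values g_i(x) = a_i^T x - b_i:
  g_1((-1, -3)) = 0
  g_2((-1, -3)) = 0
Stationarity residual: grad f(x) + sum_i lambda_i a_i = (-1, -2)
  -> stationarity FAILS
Primal feasibility (all g_i <= 0): OK
Dual feasibility (all lambda_i >= 0): OK
Complementary slackness (lambda_i * g_i(x) = 0 for all i): OK

Verdict: the first failing condition is stationarity -> stat.

stat


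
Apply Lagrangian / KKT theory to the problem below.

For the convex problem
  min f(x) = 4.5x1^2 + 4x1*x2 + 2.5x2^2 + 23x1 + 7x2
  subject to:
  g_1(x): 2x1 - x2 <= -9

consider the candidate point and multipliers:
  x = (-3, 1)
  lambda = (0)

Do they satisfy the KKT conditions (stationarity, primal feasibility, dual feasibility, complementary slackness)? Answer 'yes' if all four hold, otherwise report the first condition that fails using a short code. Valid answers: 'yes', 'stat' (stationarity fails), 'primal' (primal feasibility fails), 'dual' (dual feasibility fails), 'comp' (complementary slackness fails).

Gradient of f: grad f(x) = Q x + c = (0, 0)
Constraint values g_i(x) = a_i^T x - b_i:
  g_1((-3, 1)) = 2
Stationarity residual: grad f(x) + sum_i lambda_i a_i = (0, 0)
  -> stationarity OK
Primal feasibility (all g_i <= 0): FAILS
Dual feasibility (all lambda_i >= 0): OK
Complementary slackness (lambda_i * g_i(x) = 0 for all i): OK

Verdict: the first failing condition is primal_feasibility -> primal.

primal


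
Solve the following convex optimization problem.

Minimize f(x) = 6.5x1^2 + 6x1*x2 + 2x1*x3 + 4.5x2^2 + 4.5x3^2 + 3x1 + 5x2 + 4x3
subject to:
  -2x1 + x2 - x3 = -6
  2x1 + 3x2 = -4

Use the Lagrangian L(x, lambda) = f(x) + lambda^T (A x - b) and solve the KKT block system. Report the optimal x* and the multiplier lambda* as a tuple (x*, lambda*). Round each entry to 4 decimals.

Form the Lagrangian:
  L(x, lambda) = (1/2) x^T Q x + c^T x + lambda^T (A x - b)
Stationarity (grad_x L = 0): Q x + c + A^T lambda = 0.
Primal feasibility: A x = b.

This gives the KKT block system:
  [ Q   A^T ] [ x     ]   [-c ]
  [ A    0  ] [ lambda ] = [ b ]

Solving the linear system:
  x*      = (1.8235, -2.549, -0.1961)
  lambda* = (5.8824, 0.3725)
  f(x*)   = 14.3627

x* = (1.8235, -2.549, -0.1961), lambda* = (5.8824, 0.3725)


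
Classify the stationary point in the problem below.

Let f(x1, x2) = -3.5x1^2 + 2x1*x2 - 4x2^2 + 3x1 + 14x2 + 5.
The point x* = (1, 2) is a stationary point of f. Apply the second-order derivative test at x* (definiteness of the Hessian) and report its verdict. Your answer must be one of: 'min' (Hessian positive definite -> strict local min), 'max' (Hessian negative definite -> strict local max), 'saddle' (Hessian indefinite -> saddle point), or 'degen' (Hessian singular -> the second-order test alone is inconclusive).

Compute the Hessian H = grad^2 f:
  H = [[-7, 2], [2, -8]]
Verify stationarity: grad f(x*) = H x* + g = (0, 0).
Eigenvalues of H: -9.5616, -5.4384.
Both eigenvalues < 0, so H is negative definite -> x* is a strict local max.

max


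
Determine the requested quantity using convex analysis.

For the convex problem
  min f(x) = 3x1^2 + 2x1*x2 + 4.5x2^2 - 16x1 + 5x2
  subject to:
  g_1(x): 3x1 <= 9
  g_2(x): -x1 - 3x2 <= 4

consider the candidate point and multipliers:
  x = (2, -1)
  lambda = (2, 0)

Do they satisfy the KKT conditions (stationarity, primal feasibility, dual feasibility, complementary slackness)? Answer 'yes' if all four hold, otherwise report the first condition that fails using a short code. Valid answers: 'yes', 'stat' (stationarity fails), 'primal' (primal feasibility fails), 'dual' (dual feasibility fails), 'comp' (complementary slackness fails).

Gradient of f: grad f(x) = Q x + c = (-6, 0)
Constraint values g_i(x) = a_i^T x - b_i:
  g_1((2, -1)) = -3
  g_2((2, -1)) = -3
Stationarity residual: grad f(x) + sum_i lambda_i a_i = (0, 0)
  -> stationarity OK
Primal feasibility (all g_i <= 0): OK
Dual feasibility (all lambda_i >= 0): OK
Complementary slackness (lambda_i * g_i(x) = 0 for all i): FAILS

Verdict: the first failing condition is complementary_slackness -> comp.

comp


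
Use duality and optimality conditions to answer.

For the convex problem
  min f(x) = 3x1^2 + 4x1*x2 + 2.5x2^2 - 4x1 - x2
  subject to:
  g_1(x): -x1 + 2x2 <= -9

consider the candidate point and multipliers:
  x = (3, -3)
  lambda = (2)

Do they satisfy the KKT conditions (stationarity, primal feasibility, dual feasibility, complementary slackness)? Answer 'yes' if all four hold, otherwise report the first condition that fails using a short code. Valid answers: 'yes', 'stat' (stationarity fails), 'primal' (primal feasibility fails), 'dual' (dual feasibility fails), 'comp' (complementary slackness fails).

Gradient of f: grad f(x) = Q x + c = (2, -4)
Constraint values g_i(x) = a_i^T x - b_i:
  g_1((3, -3)) = 0
Stationarity residual: grad f(x) + sum_i lambda_i a_i = (0, 0)
  -> stationarity OK
Primal feasibility (all g_i <= 0): OK
Dual feasibility (all lambda_i >= 0): OK
Complementary slackness (lambda_i * g_i(x) = 0 for all i): OK

Verdict: yes, KKT holds.

yes


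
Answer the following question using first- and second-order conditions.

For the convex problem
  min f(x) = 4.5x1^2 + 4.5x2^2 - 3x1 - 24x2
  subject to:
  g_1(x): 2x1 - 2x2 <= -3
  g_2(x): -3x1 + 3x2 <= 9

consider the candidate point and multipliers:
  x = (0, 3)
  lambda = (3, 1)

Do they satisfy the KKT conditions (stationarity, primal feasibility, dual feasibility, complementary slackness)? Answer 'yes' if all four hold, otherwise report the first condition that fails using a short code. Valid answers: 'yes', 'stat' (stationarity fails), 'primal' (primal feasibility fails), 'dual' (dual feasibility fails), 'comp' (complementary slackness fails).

Gradient of f: grad f(x) = Q x + c = (-3, 3)
Constraint values g_i(x) = a_i^T x - b_i:
  g_1((0, 3)) = -3
  g_2((0, 3)) = 0
Stationarity residual: grad f(x) + sum_i lambda_i a_i = (0, 0)
  -> stationarity OK
Primal feasibility (all g_i <= 0): OK
Dual feasibility (all lambda_i >= 0): OK
Complementary slackness (lambda_i * g_i(x) = 0 for all i): FAILS

Verdict: the first failing condition is complementary_slackness -> comp.

comp


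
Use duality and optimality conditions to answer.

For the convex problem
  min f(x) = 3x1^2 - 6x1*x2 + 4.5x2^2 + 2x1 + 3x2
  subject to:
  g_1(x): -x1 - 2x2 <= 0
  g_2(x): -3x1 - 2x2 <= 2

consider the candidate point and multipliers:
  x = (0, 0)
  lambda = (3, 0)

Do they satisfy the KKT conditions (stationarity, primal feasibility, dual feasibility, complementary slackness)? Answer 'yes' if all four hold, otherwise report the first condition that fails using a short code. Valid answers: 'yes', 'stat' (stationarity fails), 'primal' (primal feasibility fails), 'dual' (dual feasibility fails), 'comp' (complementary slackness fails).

Gradient of f: grad f(x) = Q x + c = (2, 3)
Constraint values g_i(x) = a_i^T x - b_i:
  g_1((0, 0)) = 0
  g_2((0, 0)) = -2
Stationarity residual: grad f(x) + sum_i lambda_i a_i = (-1, -3)
  -> stationarity FAILS
Primal feasibility (all g_i <= 0): OK
Dual feasibility (all lambda_i >= 0): OK
Complementary slackness (lambda_i * g_i(x) = 0 for all i): OK

Verdict: the first failing condition is stationarity -> stat.

stat


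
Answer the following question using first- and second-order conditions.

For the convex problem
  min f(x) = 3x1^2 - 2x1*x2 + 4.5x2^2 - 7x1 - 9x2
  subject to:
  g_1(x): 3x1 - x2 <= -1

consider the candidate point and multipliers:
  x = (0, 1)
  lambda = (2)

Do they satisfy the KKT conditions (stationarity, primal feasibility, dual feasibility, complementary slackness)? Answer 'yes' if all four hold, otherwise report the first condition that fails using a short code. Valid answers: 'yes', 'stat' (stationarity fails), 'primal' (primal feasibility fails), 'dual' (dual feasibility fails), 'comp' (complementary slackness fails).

Gradient of f: grad f(x) = Q x + c = (-9, 0)
Constraint values g_i(x) = a_i^T x - b_i:
  g_1((0, 1)) = 0
Stationarity residual: grad f(x) + sum_i lambda_i a_i = (-3, -2)
  -> stationarity FAILS
Primal feasibility (all g_i <= 0): OK
Dual feasibility (all lambda_i >= 0): OK
Complementary slackness (lambda_i * g_i(x) = 0 for all i): OK

Verdict: the first failing condition is stationarity -> stat.

stat


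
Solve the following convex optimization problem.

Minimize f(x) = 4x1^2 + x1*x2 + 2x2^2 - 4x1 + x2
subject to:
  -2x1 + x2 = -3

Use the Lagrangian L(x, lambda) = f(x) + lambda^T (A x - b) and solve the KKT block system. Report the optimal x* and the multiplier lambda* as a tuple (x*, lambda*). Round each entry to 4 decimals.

Form the Lagrangian:
  L(x, lambda) = (1/2) x^T Q x + c^T x + lambda^T (A x - b)
Stationarity (grad_x L = 0): Q x + c + A^T lambda = 0.
Primal feasibility: A x = b.

This gives the KKT block system:
  [ Q   A^T ] [ x     ]   [-c ]
  [ A    0  ] [ lambda ] = [ b ]

Solving the linear system:
  x*      = (1.0357, -0.9286)
  lambda* = (1.6786)
  f(x*)   = -0.0179

x* = (1.0357, -0.9286), lambda* = (1.6786)


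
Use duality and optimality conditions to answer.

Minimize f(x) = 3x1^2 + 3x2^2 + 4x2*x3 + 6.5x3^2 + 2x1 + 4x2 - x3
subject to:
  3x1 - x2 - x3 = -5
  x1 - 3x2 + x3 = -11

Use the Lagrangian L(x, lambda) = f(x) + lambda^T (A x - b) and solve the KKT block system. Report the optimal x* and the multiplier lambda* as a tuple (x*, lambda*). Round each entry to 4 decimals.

Form the Lagrangian:
  L(x, lambda) = (1/2) x^T Q x + c^T x + lambda^T (A x - b)
Stationarity (grad_x L = 0): Q x + c + A^T lambda = 0.
Primal feasibility: A x = b.

This gives the KKT block system:
  [ Q   A^T ] [ x     ]   [-c ]
  [ A    0  ] [ lambda ] = [ b ]

Solving the linear system:
  x*      = (-1.125, 2.875, -1.25)
  lambda* = (-0.25, 5.5)
  f(x*)   = 34.875

x* = (-1.125, 2.875, -1.25), lambda* = (-0.25, 5.5)
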